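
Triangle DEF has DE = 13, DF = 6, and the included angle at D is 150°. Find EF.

Law of cosines: EF^2 = 13^2 + 6^2 - 2(13)(6)cos(150°) = 78*sqrt(3) + 205, so EF = sqrt(78*sqrt(3) + 205).

sqrt(78*sqrt(3) + 205)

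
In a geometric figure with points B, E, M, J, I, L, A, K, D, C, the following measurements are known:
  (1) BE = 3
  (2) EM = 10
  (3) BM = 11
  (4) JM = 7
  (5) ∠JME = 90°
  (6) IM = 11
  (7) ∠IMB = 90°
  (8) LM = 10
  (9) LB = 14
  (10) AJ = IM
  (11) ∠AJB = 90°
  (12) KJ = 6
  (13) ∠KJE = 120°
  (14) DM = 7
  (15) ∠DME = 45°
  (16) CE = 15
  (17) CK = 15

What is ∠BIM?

Step 1: By the law of cosines on triangle IMB: IB² = 11² + 11² − 2·11·11·cos(90°) = 242, so IB = 11·√2.
Step 2: By the inverse law of cosines on triangle BIM: cos(∠BIM) = ((11·√2)² + 11² − 11²) / (2·11·√2·11) = 242/342.24 = 0.7071, so ∠BIM = 45°.

Therefore, the measure of angle ∠BIM = 45°.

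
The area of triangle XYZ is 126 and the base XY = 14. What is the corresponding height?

Area = (1/2) * base * height
height = 2 * Area / base
height = 2 * 126 / 14
height = 252 / 14
height = 18

18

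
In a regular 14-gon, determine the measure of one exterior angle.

Each exterior angle of a regular n-gon is 360 / n.
For n = 14: 360 / 14 = 180/7 degrees.

180/7 degrees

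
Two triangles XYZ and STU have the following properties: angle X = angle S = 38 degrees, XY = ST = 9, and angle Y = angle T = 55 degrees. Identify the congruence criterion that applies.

The given information provides:
angle X = angle S = 38 degrees, XY = ST = 9, and angle Y = angle T = 55 degrees
This matches the ASA congruence theorem.
Two pairs of corresponding angles and the included side are equal (Angle-Side-Angle).

ASA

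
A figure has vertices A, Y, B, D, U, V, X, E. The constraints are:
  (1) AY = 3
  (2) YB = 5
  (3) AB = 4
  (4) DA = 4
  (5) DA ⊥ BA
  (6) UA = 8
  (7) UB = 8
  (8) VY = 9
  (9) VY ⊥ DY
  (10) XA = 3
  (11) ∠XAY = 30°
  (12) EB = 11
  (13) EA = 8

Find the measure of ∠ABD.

Step 1: By the law of cosines on triangle BAD: BD² = 4² + 4² − 2·4·4·cos(90°) = 32, so BD = 4·√2.
Step 2: By the inverse law of cosines on triangle ABD: cos(∠ABD) = (4² + (4·√2)² − 4²) / (2·4·4·√2) = 32/45.25 = 0.7071, so ∠ABD = 45°.

Therefore, the measure of angle ∠ABD = 45°.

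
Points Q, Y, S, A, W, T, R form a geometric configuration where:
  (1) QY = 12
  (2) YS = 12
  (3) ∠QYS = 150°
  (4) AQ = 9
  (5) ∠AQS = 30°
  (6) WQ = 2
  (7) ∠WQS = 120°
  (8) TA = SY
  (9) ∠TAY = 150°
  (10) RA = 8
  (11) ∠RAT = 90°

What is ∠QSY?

Step 1: By the law of cosines on triangle SYQ: SQ² = 12² + 12² − 2·12·12·cos(150°) = 537.42, so SQ ≈ 23.18.
Step 2: By the inverse law of cosines on triangle QSY: cos(∠QSY) = (23.18² + 12² − 12²) / (2·23.18·12) = 537.42/556.37 = 0.9659, so ∠QSY = 15°.

Therefore, the measure of angle ∠QSY = 15°.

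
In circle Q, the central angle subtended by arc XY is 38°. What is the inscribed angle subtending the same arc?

An inscribed angle intercepts an arc from a point on the circle, while the central angle intercepts the same arc from the center.
The inscribed angle is always half the central angle: 38° / 2 = 19°.

19°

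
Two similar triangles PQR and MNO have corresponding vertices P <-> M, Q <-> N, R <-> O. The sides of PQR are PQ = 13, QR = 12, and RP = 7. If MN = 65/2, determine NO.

Similar triangles have proportional sides. Setting up the proportion:
MN / PQ = NO / QR
65/2 / 13 = NO / 12
NO = 12 * 65/2 / 13 = 30.

30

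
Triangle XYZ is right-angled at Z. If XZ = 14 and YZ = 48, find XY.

XY = sqrt(14^2 + 48^2) = sqrt(2500) = 50

50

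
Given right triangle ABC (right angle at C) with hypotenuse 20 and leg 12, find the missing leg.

BC = sqrt(20^2 - 12^2) = sqrt(256) = 16

16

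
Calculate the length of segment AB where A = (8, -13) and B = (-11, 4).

d = sqrt((-11 - 8)^2 + (4 - -13)^2)
d = sqrt(-19^2 + 17^2)
d = sqrt(361 + 289)
d = sqrt(650) = 5*sqrt(26)

5*sqrt(26)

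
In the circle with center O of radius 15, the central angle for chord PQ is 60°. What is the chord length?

Chord = 2(15) sin(30°) = 15

15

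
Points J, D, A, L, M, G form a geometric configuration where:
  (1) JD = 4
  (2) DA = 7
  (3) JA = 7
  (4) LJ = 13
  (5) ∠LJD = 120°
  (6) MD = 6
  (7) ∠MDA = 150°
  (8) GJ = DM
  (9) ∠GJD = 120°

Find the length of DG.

From the given relations: GJ = DM = 6.
Step 1: By the law of cosines on triangle DJG: DG² = 4² + 6² − 2·4·6·cos(120°) = 76, so DG = 2·√19.

Therefore, the length of DG = 2·√19.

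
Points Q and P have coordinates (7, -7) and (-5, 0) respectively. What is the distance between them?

d = sqrt((-5 - 7)^2 + (0 - -7)^2)
d = sqrt(-12^2 + 7^2)
d = sqrt(144 + 49)
d = sqrt(193)

sqrt(193)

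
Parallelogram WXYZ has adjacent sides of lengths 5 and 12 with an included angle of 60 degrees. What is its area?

Area = 5 * 12 * sin(60°) = 60 * sqrt(3)/2 = 30*sqrt(3)

30*sqrt(3)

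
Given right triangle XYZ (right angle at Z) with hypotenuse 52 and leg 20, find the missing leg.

By the Pythagorean theorem: YZ^2 = XY^2 - XZ^2
YZ^2 = 52^2 - 20^2 = 2704 - 400 = 2304
YZ = sqrt(2304) = 48

48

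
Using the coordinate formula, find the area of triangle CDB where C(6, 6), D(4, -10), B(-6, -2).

Using the Shoelace formula for a triangle:
Area = (1/2)|x0(y1 - y2) + x1(y2 - y0) + x2(y0 - y1)|
Area = (1/2)|6(-10 - -2) + 4(-2 - 6) + -6(6 - -10)|
Area = (1/2)|-48 + -32 + -96|
Area = (1/2)|-176|
Area = (1/2)(176)
Area = 88

88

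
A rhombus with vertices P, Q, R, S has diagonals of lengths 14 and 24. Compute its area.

Area = (14 * 24) / 2 = 336 / 2 = 168

168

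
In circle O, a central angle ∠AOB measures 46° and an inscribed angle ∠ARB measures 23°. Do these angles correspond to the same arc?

By the inscribed angle theorem, if both angles subtend the same arc, the inscribed angle must be half the central angle.
Half of 46° = 23°, which equals the given inscribed angle of 23°.
Therefore, yes, they correspond to the same arc.

Yes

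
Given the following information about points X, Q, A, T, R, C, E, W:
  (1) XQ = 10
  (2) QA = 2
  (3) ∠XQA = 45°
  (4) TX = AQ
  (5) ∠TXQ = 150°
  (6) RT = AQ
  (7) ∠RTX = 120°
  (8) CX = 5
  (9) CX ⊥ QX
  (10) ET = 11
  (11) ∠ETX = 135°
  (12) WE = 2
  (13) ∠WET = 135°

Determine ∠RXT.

From the given relations: TX = AQ = 2; RT = AQ = 2.
Step 1: By the law of cosines on triangle XTR: XR² = 2² + 2² − 2·2·2·cos(120°) = 12, so XR = 2·√3.
Step 2: By the inverse law of cosines on triangle RXT: cos(∠RXT) = ((2·√3)² + 2² − 2²) / (2·2·√3·2) = 12/13.86 = 0.866, so ∠RXT = 30°.

Therefore, the measure of angle ∠RXT = 30°.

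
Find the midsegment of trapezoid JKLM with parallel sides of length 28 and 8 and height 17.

The midsegment (median) of a trapezoid connects the midpoints of the non-parallel sides.
Its length is the average of the two bases: (28 + 8) / 2 = 18.

18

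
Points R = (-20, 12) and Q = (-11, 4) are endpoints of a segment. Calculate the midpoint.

M = ((x₁ + x₂)/2, (y₁ + y₂)/2)
= ((-20 + -11)/2, (12 + 4)/2)
= (-31/2, 16/2) = (-31/2, 8)

(-31/2, 8)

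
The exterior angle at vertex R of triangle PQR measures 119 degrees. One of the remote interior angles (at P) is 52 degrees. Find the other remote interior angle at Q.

The exterior angle theorem states that an exterior angle equals the sum of the two non-adjacent interior angles.
So 119 = 52 + angle Q, which gives angle Q = 119 - 52 = 67 degrees.

67 degrees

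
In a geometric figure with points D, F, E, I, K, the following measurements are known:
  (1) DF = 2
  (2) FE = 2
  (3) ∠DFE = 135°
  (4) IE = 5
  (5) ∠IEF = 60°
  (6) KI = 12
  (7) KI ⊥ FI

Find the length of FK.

Step 1: By the law of cosines on triangle FEI: FI² = 2² + 5² − 2·2·5·cos(60°) = 19, so FI = √19.
Step 2: By the law of cosines on triangle FIK: FK² = √19² + 12² − 2·√19·12·cos(90°) = 163, so FK = √163.

Therefore, the length of FK = √163.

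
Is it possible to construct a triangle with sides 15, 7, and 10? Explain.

For three segments to close into a triangle, no single side can be as long as the other two combined.
The longest side is 15, and 7 + 10 = 17 > 15.
A triangle can be formed.

Yes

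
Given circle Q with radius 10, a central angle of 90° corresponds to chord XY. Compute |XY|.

Chord = 2(10) sin(45°) = 10*sqrt(2)

10*sqrt(2)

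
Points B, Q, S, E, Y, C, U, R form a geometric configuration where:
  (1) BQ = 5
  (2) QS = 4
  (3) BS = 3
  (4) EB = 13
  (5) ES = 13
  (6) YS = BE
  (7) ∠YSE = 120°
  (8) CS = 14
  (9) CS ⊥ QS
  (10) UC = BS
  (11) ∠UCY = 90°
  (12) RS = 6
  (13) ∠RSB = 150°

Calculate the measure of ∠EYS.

From the given relations: YS = BE = 13.
Step 1: By the law of cosines on triangle YSE: YE² = 13² + 13² − 2·13·13·cos(120°) = 507, so YE = 13·√3.
Step 2: By the inverse law of cosines on triangle EYS: cos(∠EYS) = ((13·√3)² + 13² − 13²) / (2·13·√3·13) = 507/585.43 = 0.866, so ∠EYS = 30°.

Therefore, the measure of angle ∠EYS = 30°.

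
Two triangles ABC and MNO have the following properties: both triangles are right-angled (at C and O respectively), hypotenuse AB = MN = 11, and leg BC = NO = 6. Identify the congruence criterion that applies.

Consider the given information: both triangles are right-angled (at C and O respectively), hypotenuse AB = MN = 11, and leg BC = NO = 6
This is not SSS or SAS: SSS requires all three pairs of sides, but we don't have that. SAS requires two sides and the included angle between them.
The correct criterion is HL. The hypotenuse and one leg of two right triangles are equal (Hypotenuse-Leg).

HL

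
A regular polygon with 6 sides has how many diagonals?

Each of the 6 vertices connects to 3 non-adjacent vertices via diagonals.
Total connections = 6 × 3 = 18, but each diagonal is counted twice.
Number of diagonals = 18 / 2 = 9.

9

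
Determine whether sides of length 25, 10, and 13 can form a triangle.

Check the triangle inequality: 10 + 13 = 23 ≤ 25.
Since the sum of two sides does not exceed the third, no triangle can be formed.

No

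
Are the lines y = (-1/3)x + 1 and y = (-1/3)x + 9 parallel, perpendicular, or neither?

Slope of line 1: m1 = -1/3
Slope of line 2: m2 = -1/3
Since m1 = m2 = -1/3, the lines are parallel.

Parallel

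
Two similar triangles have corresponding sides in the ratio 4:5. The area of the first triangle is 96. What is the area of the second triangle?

For similar figures, the area ratio equals the square of the side ratio.
Side ratio (the first triangle to the second triangle) = 4:5, so area ratio = 4^2:5^2 = 16:25.
If the area of the first triangle is 96, then the area of the second triangle = 96 * (25/16) = 150.

150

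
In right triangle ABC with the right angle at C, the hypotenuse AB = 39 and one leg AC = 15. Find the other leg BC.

By the Pythagorean theorem: BC^2 = AB^2 - AC^2
BC^2 = 39^2 - 15^2 = 1521 - 225 = 1296
BC = sqrt(1296) = 36

36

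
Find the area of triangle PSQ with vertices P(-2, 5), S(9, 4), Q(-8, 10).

Shoelace: Area = (1/2)|-2(4-10) + 9(10-5) + -8(5-4)| = (1/2)(49) = 49/2

49/2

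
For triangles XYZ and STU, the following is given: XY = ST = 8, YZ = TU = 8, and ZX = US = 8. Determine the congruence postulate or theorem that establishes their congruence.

The given information provides:
XY = ST = 8, YZ = TU = 8, and ZX = US = 8
This matches the SSS congruence theorem.
All three pairs of corresponding sides are equal (Side-Side-Side).

SSS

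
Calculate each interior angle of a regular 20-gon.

Each interior angle of a regular n-gon is (n - 2) * 180 / n.
For n = 20: (20 - 2) * 180 / 20 = 3240/20 = 162 degrees.

162 degrees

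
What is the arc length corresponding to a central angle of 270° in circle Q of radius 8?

Arc length = 2πr × θ/360
= 2π × 8 × 3/4
= 12*pi

12*pi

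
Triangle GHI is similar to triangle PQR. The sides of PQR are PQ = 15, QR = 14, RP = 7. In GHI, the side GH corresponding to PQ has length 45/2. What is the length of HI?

Similar triangles have proportional sides. Setting up the proportion:
GH / PQ = HI / QR
45/2 / 15 = HI / 14
HI = 14 * 45/2 / 15 = 21.

21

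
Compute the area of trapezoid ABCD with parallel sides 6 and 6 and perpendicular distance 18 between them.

A trapezoid's area equals the midsegment times the height.
The midsegment is (6 + 6) / 2 = 6.
Area = 6 * 18 = 108.

108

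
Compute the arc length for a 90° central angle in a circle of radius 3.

The full circumference is 2πr = 2π(3) = 6*pi.
The arc spans 90° out of 360°, which is a fraction of 1/4.
Arc length = 6*pi × 1/4 = 3*pi/2.

3*pi/2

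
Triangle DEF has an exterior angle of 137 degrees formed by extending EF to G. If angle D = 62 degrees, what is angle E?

angle E = 137 - 62 = 75 degrees (exterior angle theorem).

75 degrees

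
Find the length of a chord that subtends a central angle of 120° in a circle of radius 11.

Drop a perpendicular from the center to the chord, bisecting both the chord and the central angle.
Each half-chord = r sin(θ/2) = 11 sin(60°).
The full chord = 2 × 11 × sin(60°) = 11*sqrt(3).

11*sqrt(3)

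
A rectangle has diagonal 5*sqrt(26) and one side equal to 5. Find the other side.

Using the Pythagorean theorem: d^2 = a^2 + b^2
b^2 = d^2 - a^2
b^2 = 650 - 25
b^2 = 625
b = sqrt(625) = 25

25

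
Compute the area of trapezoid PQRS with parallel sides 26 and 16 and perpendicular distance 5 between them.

Area of a trapezoid = (base1 + base2) * height / 2
Area = (26 + 16) * 5 / 2
Area = 42 * 5 / 2
Area = 210 / 2
Area = 105

105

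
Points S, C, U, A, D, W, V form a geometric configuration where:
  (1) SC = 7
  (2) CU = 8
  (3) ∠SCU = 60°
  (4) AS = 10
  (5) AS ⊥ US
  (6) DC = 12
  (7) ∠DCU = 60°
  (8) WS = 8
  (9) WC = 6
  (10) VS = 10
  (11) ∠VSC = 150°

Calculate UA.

Step 1: By the law of cosines on triangle UCS: US² = 8² + 7² − 2·8·7·cos(60°) = 57, so US = √57.
Step 2: By the law of cosines on triangle USA: UA² = √57² + 10² − 2·√57·10·cos(90°) = 157, so UA = √157.

Therefore, the length of UA = √157.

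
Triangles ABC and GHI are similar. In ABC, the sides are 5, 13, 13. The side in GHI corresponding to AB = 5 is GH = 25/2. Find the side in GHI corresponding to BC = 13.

Similar triangles have proportional sides. Setting up the proportion:
GH / AB = HI / BC
25/2 / 5 = HI / 13
HI = 13 * 25/2 / 5 = 65/2.

65/2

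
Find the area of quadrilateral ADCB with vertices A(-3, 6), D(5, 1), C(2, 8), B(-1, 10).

The Shoelace formula works by pairing each vertex with the next (cycling back to the first).
For each pair, compute x_i*y_(i+1) - x_(i+1)*y_i:
  (-3*1 - 5*6) = -33
  (5*8 - 2*1) = 38
  (2*10 - -1*8) = 28
  (-1*6 - -3*10) = 24
Taking half the absolute value of the total: Area = (1/2)(57) = 57/2.

57/2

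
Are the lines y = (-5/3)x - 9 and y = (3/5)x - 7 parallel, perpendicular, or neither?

Slope of line 1: m1 = -5/3
Slope of line 2: m2 = 3/5
Two lines are perpendicular when the product of their slopes is -1 (negative reciprocals).
m1 * m2 = (-5/3) * (3/5) = -1, confirming perpendicularity.

Perpendicular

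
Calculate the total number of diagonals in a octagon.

Each of the 8 vertices connects to 5 non-adjacent vertices via diagonals.
Total connections = 8 × 5 = 40, but each diagonal is counted twice.
Number of diagonals = 40 / 2 = 20.

20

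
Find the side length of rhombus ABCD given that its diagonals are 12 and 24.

In a rhombus, the diagonals bisect each other perpendicularly, creating four congruent right triangles.
Each triangle has legs 6 (half of 12) and 12 (half of 24).
The hypotenuse of each right triangle is a side of the rhombus:
side = sqrt(6^2 + 12^2) = sqrt(180) = 6*sqrt(5)

6*sqrt(5)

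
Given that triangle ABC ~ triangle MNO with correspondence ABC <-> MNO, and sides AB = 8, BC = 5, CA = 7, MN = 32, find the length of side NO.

Since the triangles are similar, the ratio of corresponding sides is constant.
Scale factor k = MN / AB = 32 / 8 = 4
NO = k * BC = 4 * 5 = 20

20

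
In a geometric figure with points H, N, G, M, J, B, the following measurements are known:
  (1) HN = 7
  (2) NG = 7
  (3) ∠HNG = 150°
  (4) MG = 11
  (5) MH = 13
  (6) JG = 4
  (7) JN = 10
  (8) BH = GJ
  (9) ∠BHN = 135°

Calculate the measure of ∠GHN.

Step 1: By the law of cosines on triangle HNG: HG² = 7² + 7² − 2·7·7·cos(150°) = 182.87, so HG ≈ 13.52.
Step 2: By the inverse law of cosines on triangle GHN: cos(∠GHN) = (13.52² + 7² − 7²) / (2·13.52·7) = 182.87/189.32 = 0.9659, so ∠GHN = 15°.

Therefore, the measure of angle ∠GHN = 15°.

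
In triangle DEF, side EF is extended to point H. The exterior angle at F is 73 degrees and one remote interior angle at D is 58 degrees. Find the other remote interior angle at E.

By the exterior angle theorem: exterior angle = sum of remote interior angles.
73 = 58 + angle E
angle E = 73 - 58 = 15 degrees

15 degrees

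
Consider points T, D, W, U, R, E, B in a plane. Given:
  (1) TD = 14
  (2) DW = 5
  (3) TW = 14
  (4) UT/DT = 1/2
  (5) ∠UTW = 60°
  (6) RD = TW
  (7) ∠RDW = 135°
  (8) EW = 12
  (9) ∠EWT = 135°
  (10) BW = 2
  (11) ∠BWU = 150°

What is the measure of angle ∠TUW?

From the given relations: UT = 1/2·DT = 1/2·14 = 7.
Step 1: By the law of cosines on triangle UTW: UW² = 7² + 14² − 2·7·14·cos(60°) = 147, so UW = 7·√3.
Step 2: By the inverse law of cosines on triangle TUW: cos(∠TUW) = (7² + (7·√3)² − 14²) / (2·7·7·√3) = 0/169.74 = 0, so ∠TUW = 90°.

Therefore, the measure of angle ∠TUW = 90°.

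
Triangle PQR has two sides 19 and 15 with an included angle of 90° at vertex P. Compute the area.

Area = (1/2) * PQ * PR * sin(P)
Area = (1/2) * 19 * 15 * sin(90°)
Area = (1/2) * 19 * 15 * 1
Area = 285/2

285/2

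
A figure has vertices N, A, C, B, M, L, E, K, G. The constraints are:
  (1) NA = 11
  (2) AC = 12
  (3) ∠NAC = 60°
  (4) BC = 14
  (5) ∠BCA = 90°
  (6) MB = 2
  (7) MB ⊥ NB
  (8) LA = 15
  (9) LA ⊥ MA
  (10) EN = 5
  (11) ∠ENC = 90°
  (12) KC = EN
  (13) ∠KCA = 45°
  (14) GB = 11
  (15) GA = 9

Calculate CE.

Step 1: By the law of cosines on triangle CAN: CN² = 12² + 11² − 2·12·11·cos(60°) = 133, so CN = √133.
Step 2: By the law of cosines on triangle CNE: CE² = √133² + 5² − 2·√133·5·cos(90°) = 158, so CE = √158.

Therefore, the length of CE = √158.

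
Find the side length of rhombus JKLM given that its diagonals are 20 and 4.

Half-diagonals are 10 and 2. side = sqrt(10^2 + 2^2) = sqrt(104) = 2*sqrt(26)

2*sqrt(26)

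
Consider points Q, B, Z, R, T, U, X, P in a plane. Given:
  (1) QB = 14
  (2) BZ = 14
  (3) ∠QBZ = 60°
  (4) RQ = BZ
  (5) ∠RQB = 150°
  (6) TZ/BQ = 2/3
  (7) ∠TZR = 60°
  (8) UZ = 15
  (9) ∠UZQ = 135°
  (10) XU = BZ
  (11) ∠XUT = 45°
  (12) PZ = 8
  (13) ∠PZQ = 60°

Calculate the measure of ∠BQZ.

Step 1: By the law of cosines on triangle QBZ: QZ² = 14² + 14² − 2·14·14·cos(60°) = 196, so QZ = 14.
Step 2: By the inverse law of cosines on triangle BQZ: cos(∠BQZ) = (14² + 14² − 14²) / (2·14·14) = 196/392 = 0.5, so ∠BQZ = 60°.

Therefore, the measure of angle ∠BQZ = 60°.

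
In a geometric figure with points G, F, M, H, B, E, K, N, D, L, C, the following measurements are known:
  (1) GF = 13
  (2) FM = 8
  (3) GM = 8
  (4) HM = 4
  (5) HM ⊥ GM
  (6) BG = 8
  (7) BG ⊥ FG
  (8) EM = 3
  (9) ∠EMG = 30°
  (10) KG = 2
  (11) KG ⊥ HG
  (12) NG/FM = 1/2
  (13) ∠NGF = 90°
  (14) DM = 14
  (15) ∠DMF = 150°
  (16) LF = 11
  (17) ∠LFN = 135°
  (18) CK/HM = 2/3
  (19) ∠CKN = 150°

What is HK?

Step 1: By the law of cosines on triangle GMH: GH² = 8² + 4² − 2·8·4·cos(90°) = 80, so GH = 4·√5.
Step 2: By the law of cosines on triangle HGK: HK² = (4·√5)² + 2² − 2·4·√5·2·cos(90°) = 84, so HK = 2·√21.

Therefore, the length of HK = 2·√21.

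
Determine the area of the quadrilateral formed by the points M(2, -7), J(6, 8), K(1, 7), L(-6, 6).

The Shoelace formula works by pairing each vertex with the next (cycling back to the first).
For each pair, compute x_i*y_(i+1) - x_(i+1)*y_i:
  (2*8 - 6*-7) = 58
  (6*7 - 1*8) = 34
  (1*6 - -6*7) = 48
  (-6*-7 - 2*6) = 30
Taking half the absolute value of the total: Area = (1/2)(170) = 85.

85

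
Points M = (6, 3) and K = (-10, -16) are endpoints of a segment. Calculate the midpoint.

The midpoint is the point halfway along the segment.
Move half the horizontal distance: 6 + (-10 - 6)/2 = 6 + -16/2 = -2
Move half the vertical distance: 3 + (-16 - 3)/2 = 3 + -19/2 = -13/2
Midpoint = (-2, -13/2)

(-2, -13/2)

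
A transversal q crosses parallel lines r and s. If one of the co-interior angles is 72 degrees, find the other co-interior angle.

Co-interior (same-side interior) angles are between the parallel lines on the same side of the transversal.
Unlike corresponding or alternate interior angles, they are supplementary rather than equal.
So the angle = 180 - 72 = 108 degrees.

108 degrees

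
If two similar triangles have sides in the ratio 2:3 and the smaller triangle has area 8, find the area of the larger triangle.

For similar figures, the area ratio equals the square of the side ratio.
Side ratio (the smaller triangle to the larger triangle) = 2:3, so area ratio = 2^2:3^2 = 4:9.
If the area of the smaller triangle is 8, then the area of the larger triangle = 8 * (9/4) = 18.

18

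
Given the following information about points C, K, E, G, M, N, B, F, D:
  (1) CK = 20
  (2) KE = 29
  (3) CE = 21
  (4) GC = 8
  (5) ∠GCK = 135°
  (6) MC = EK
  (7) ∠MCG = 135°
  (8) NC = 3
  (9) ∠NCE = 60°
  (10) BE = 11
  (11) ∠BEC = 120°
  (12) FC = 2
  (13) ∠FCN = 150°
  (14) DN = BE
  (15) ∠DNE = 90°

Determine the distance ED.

From the given relations: DN = BE = 11.
Step 1: By the law of cosines on triangle ECN: EN² = 21² + 3² − 2·21·3·cos(60°) = 387, so EN = 3·√43.
Step 2: By the law of cosines on triangle END: ED² = (3·√43)² + 11² − 2·3·√43·11·cos(90°) = 508, so ED = 2·√127.

Therefore, the length of ED = 2·√127.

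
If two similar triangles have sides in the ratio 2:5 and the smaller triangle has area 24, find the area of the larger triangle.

Area ratio = (2/5)^2 = 4/25. Area of the larger triangle = 24 * 25/4 = 150.

150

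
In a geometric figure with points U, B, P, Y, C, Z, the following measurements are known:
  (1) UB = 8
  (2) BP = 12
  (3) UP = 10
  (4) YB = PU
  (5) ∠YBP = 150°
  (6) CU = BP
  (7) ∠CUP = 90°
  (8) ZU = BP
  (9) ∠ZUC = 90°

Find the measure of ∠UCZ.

From the given relations: CU = BP = 12; ZU = BP = 12.
Step 1: By the law of cosines on triangle CUZ: CZ² = 12² + 12² − 2·12·12·cos(90°) = 288, so CZ = 12·√2.
Step 2: By the inverse law of cosines on triangle UCZ: cos(∠UCZ) = (12² + (12·√2)² − 12²) / (2·12·12·√2) = 288/407.29 = 0.7071, so ∠UCZ = 45°.

Therefore, the measure of angle ∠UCZ = 45°.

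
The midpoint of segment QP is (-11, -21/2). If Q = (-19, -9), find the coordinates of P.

Using the midpoint formula: M = ((x1 + x2)/2, (y1 + y2)/2)
We know M = (-11, -21/2) and Q = (-19, -9)
For x: -11 = (-19 + x2)/2, so x2 = 2*-11 - -19 = -3
For y: -21/2 = (-9 + y2)/2, so y2 = 2*-21/2 - -9 = -12
P = (-3, -12)

(-3, -12)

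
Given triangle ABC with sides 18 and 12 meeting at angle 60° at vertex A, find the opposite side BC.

Law of cosines: BC^2 = 18^2 + 12^2 - 2(18)(12)cos(60°) = 252, so BC = 6*sqrt(7).

6*sqrt(7)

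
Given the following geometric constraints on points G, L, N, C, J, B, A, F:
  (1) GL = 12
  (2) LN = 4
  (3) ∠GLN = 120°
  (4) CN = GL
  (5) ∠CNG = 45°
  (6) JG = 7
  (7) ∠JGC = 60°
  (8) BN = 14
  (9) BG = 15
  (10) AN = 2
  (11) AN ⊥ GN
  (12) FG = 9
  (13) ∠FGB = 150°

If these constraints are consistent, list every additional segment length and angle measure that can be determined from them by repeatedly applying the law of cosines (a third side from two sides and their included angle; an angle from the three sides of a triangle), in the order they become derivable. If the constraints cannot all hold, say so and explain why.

The constraints are consistent. Derivable facts, in order:
After 1 step:
- BF ≈ 23.23
- GN = 4·√13
After 2 steps:
- GA = 2·√53
- GC ≈ 10.36
- ∠BFG = 18.83°
- ∠BGN = 56.79°
- ∠BNG = 63.69°
- ∠FBG = 11.17°
- ∠GBN = 59.53°
- ∠GNL = 46.1°
- ∠LGN = 13.9°
After 3 steps:
- CJ ≈ 9.15
- ∠AGN = 7.9°
- ∠CGN = 55.02°
- ∠GAN = 82.1°
- ∠GCN = 79.98°
After 4 steps:
- ∠CJG = 78.52°
- ∠GCJ = 41.48°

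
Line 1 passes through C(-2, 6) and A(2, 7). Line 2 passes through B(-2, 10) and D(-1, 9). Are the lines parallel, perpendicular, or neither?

Slope of line 1: m1 = (7 - 6)/(2 - -2) = 1/4 = 1/4
Slope of line 2: m2 = (9 - 10)/(-1 - -2) = -1/1 = -1
For parallel lines we need equal slopes: 1/4 != -1.
For perpendicular lines we need m1*m2 = -1: (1/4)(-1) = -1/4 != -1.
Since neither condition holds, the lines are neither parallel nor perpendicular.

Neither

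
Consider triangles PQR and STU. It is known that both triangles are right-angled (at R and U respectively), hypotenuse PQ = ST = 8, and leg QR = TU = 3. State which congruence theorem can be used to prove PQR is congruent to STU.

Consider the given information: both triangles are right-angled (at R and U respectively), hypotenuse PQ = ST = 8, and leg QR = TU = 3
This is not SAS or ASA: SAS requires two sides and the included angle between them. ASA requires two angles and the side between them.
The correct criterion is HL. The hypotenuse and one leg of two right triangles are equal (Hypotenuse-Leg).

HL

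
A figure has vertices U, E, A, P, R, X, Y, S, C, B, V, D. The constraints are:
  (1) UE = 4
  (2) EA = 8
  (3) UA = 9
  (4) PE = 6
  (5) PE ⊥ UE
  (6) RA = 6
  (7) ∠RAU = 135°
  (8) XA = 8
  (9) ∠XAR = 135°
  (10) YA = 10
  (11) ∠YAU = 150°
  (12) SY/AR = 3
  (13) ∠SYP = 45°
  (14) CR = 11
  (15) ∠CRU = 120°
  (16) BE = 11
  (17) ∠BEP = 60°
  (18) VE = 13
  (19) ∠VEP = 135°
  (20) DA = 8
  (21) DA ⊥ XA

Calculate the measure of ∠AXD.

Step 1: By the law of cosines on triangle XAD: XD² = 8² + 8² − 2·8·8·cos(90°) = 128, so XD = 8·√2.
Step 2: By the inverse law of cosines on triangle AXD: cos(∠AXD) = (8² + (8·√2)² − 8²) / (2·8·8·√2) = 128/181.02 = 0.7071, so ∠AXD = 45°.

Therefore, the measure of angle ∠AXD = 45°.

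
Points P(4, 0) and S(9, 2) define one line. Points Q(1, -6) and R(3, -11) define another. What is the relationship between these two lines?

Slope of line 1: m1 = (2 - 0)/(9 - 4) = 2/5 = 2/5
Slope of line 2: m2 = (-11 - -6)/(3 - 1) = -5/2 = -5/2
m1 * m2 = -1, so perpendicular.

Perpendicular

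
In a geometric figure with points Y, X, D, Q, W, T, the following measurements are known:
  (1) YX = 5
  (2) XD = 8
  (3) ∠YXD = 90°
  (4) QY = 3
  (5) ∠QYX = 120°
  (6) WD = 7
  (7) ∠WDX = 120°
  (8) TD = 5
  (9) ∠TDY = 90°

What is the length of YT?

Step 1: By the law of cosines on triangle DXY: DY² = 8² + 5² − 2·8·5·cos(90°) = 89, so DY = √89.
Step 2: By the law of cosines on triangle YDT: YT² = √89² + 5² − 2·√89·5·cos(90°) = 114, so YT = √114.

Therefore, the length of YT = √114.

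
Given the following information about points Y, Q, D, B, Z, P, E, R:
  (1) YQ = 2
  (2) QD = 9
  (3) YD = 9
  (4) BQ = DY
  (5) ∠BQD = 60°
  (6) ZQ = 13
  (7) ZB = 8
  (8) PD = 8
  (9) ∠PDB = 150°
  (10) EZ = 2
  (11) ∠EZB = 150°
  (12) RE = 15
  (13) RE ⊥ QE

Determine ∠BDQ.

From the given relations: BQ = DY = 9.
Step 1: By the law of cosines on triangle DQB: DB² = 9² + 9² − 2·9·9·cos(60°) = 81, so DB = 9.
Step 2: By the inverse law of cosines on triangle BDQ: cos(∠BDQ) = (9² + 9² − 9²) / (2·9·9) = 81/162 = 0.5, so ∠BDQ = 60°.

Therefore, the measure of angle ∠BDQ = 60°.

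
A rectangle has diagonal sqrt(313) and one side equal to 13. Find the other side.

Using the Pythagorean theorem: d^2 = a^2 + b^2
b^2 = d^2 - a^2
b^2 = 313 - 169
b^2 = 144
b = sqrt(144) = 12

12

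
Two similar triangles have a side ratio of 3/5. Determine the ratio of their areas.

Area scales with the square of linear dimensions. If every length is multiplied by 3/5, then the area is multiplied by (3/5)^2 = 9/25.
The area ratio is 9:25.

9:25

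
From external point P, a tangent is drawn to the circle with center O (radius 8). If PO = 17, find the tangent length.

tangent = √(d² - r²) = √(17² - 8²) = √(289 - 64) = √225 = 15

15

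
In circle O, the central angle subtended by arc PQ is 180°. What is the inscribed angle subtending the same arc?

By the inscribed angle theorem, the inscribed angle is half the central angle.
Inscribed angle = 180° / 2 = 90°

90°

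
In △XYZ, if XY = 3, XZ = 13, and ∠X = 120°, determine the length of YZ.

When two sides and the included angle are known, the law of cosines gives the third side.
c^2 = a^2 + b^2 - 2ab cos(C) generalizes the Pythagorean theorem to non-right triangles.
Here: YZ^2 = 9 + 169 - 78*(-1/2) = 217
YZ = sqrt(217)

sqrt(217)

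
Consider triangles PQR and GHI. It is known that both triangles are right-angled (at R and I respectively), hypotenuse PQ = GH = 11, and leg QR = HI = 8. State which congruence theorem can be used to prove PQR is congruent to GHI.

The given information matches HL: The hypotenuse and one leg of two right triangles are equal (Hypotenuse-Leg).

HL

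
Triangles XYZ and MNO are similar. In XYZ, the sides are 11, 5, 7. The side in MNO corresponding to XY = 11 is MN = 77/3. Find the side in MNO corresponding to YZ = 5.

Since the triangles are similar, the ratio of corresponding sides is constant.
Scale factor k = MN / XY = 77/3 / 11 = 7/3
NO = k * YZ = 7/3 * 5 = 35/3

35/3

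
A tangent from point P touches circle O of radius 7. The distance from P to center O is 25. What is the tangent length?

The tangent, radius, and line from the external point to the center form a right triangle.
The right angle is where the tangent meets the radius.
By the Pythagorean theorem: tangent² + 7² = 25²
tangent² = 625 - 49 = 576
tangent = 24

24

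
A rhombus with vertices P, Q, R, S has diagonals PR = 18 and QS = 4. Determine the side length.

Half-diagonals are 9 and 2. side = sqrt(9^2 + 2^2) = sqrt(85)

sqrt(85)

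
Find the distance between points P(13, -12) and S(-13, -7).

d = sqrt((-13 - 13)^2 + (-7 - -12)^2)
d = sqrt(-26^2 + 5^2)
d = sqrt(676 + 25)
d = sqrt(701)

sqrt(701)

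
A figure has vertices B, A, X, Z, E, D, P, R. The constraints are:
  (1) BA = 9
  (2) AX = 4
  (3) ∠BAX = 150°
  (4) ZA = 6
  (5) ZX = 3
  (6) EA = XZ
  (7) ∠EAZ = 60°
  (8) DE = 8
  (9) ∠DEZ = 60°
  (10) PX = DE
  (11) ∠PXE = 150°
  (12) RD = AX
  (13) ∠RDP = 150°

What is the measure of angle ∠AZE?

From the given relations: EA = XZ = 3.
Step 1: By the law of cosines on triangle ZAE: ZE² = 6² + 3² − 2·6·3·cos(60°) = 27, so ZE = 3·√3.
Step 2: By the inverse law of cosines on triangle AZE: cos(∠AZE) = (6² + (3·√3)² − 3²) / (2·6·3·√3) = 54/62.35 = 0.866, so ∠AZE = 30°.

Therefore, the measure of angle ∠AZE = 30°.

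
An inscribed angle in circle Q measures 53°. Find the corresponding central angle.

By the inscribed angle theorem, the central angle is twice the inscribed angle.
Central angle = 2 × 53° = 106°

106°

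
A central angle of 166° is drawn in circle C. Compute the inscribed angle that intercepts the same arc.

An inscribed angle intercepts an arc from a point on the circle, while the central angle intercepts the same arc from the center.
The inscribed angle is always half the central angle: 166° / 2 = 83°.

83°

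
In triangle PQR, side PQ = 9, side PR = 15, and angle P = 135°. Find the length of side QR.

By the law of cosines: QR^2 = PQ^2 + PR^2 - 2*PQ*PR*cos(P)
QR^2 = 9^2 + 15^2 - 2*9*15*cos(135°)
QR^2 = 81 + 225 - 270*(-sqrt(2)/2)
QR^2 = 135*sqrt(2) + 306
QR = 3*sqrt(15*sqrt(2) + 34)

3*sqrt(15*sqrt(2) + 34)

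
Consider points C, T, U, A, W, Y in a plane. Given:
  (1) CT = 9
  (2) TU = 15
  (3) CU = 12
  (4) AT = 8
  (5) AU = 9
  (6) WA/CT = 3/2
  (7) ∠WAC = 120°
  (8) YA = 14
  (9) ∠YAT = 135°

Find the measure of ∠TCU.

Step 1: By the inverse law of cosines on triangle TCU: cos(∠TCU) = (9² + 12² − 15²) / (2·9·12) = 0/216 = 0, so ∠TCU = 90°.

Therefore, the measure of angle ∠TCU = 90°.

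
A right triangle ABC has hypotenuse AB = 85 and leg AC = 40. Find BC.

BC = sqrt(85^2 - 40^2) = sqrt(5625) = 75

75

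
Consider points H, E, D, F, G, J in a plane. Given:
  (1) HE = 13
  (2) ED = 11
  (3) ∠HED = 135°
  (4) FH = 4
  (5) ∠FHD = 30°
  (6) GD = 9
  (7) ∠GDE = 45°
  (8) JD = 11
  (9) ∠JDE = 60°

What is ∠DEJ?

Step 1: By the law of cosines on triangle EDJ: EJ² = 11² + 11² − 2·11·11·cos(60°) = 121, so EJ = 11.
Step 2: By the inverse law of cosines on triangle DEJ: cos(∠DEJ) = (11² + 11² − 11²) / (2·11·11) = 121/242 = 0.5, so ∠DEJ = 60°.

Therefore, the measure of angle ∠DEJ = 60°.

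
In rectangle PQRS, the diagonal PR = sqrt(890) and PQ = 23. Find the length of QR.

b = sqrt(d^2 - a^2) = sqrt(890 - 529) = sqrt(361) = 19

19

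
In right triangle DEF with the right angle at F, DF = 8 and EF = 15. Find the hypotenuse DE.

DE = sqrt(8^2 + 15^2) = sqrt(289) = 17

17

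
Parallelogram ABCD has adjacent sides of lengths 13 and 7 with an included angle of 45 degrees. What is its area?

The area of a parallelogram equals the product of two adjacent sides times the sine of the included angle.
This is because the height equals 7 * sin(45°) = 7*sqrt(2)/2.
Area = 13 * 7*sqrt(2)/2 = 91*sqrt(2)/2

91*sqrt(2)/2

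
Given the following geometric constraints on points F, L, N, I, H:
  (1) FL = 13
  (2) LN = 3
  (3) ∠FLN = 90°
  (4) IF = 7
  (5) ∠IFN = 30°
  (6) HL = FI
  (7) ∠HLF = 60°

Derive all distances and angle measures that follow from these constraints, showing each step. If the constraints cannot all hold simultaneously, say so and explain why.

The constraints are consistent.

From the given relations:
  HL = FI = 7

Step 1: From FL = 13, LN = 3, and ∠FLN = 90°, by the law of cosines:
  FN² = FL² + LN² - 2·FL·LN·cos(90°) = 169 + 9 - 0 = 178
  FN = √178

Step 2: From FL = 13, LH = 7, and ∠FLH = 60°, by the law of cosines:
  FH² = FL² + LH² - 2·FL·LH·cos(60°) = 169 + 49 - 91 = 127
  FH = √127

Step 3: From NF = √178, FI = 7, and ∠NFI = 30°, by the law of cosines:
  NI² = NF² + FI² - 2·NF·FI·cos(30°) = 178 + 49 - 161.8 = 65.24
  NI ≈ 8.08

Step 4: From FH = √127, FL = 13, HL = 7, by the inverse law of cosines:
  cos(∠HFL) = (FH² + FL² - HL²) / (2·FH·FL)
  ∠HFL = 32.54°

Step 5: From FL = 13, FN = √178, LN = 3, by the inverse law of cosines:
  cos(∠LFN) = (FL² + FN² - LN²) / (2·FL·FN)
  ∠LFN = 12.99°

Step 6: From NF = √178, NL = 3, FL = 13, by the inverse law of cosines:
  cos(∠FNL) = (NF² + NL² - FL²) / (2·NF·NL)
  ∠FNL = 77.01°

Step 7: From HF = √127, HL = 7, FL = 13, by the inverse law of cosines:
  cos(∠FHL) = (HF² + HL² - FL²) / (2·HF·HL)
  ∠FHL = 87.46°

Step 8: From NF = √178, NI = 8.08, FI = 7, by the inverse law of cosines:
  cos(∠FNI) = (NF² + NI² - FI²) / (2·NF·NI)
  ∠FNI = 25.68°

Step 9: From IF = 7, IN = 8.08, FN = √178, by the inverse law of cosines:
  cos(∠FIN) = (IF² + IN² - FN²) / (2·IF·IN)
  ∠FIN = 124.32°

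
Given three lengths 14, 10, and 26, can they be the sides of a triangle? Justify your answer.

Check the triangle inequality: 14 + 10 = 24 ≤ 26.
Since the sum of two sides does not exceed the third, no triangle can be formed.

No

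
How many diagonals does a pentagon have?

The number of diagonals in an n-gon is n(n - 3)/2.
For n = 5: 5(5 - 3)/2 = 5 × 2 / 2 = 5.

5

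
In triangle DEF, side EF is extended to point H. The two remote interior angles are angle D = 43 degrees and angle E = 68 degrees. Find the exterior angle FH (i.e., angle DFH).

Exterior angle = 43 + 68 = 111 degrees (exterior angle theorem).

111 degrees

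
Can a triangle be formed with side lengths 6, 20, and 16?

Sort the sides: 6, 16, 20.
It suffices to check that the sum of the two smallest exceeds the largest:
6 + 16 = 22 > 20. ✓
Yes, a valid triangle can be formed.

Yes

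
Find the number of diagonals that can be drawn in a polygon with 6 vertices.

The number of diagonals in an n-gon is n(n - 3)/2.
For n = 6: 6(6 - 3)/2 = 6 × 3 / 2 = 9.

9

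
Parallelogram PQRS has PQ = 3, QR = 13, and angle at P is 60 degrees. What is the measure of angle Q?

Consecutive angles are supplementary: angle Q = 180 - 60 = 120 degrees.

120 degrees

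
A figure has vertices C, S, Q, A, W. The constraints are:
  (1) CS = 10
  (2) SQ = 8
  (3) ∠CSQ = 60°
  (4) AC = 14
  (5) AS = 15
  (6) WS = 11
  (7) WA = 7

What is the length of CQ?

Step 1: By the law of cosines on triangle CSQ: CQ² = 10² + 8² − 2·10·8·cos(60°) = 84, so CQ = 2·√21.

Therefore, the length of CQ = 2·√21.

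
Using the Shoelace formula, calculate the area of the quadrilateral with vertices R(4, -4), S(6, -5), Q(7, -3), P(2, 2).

Using the Shoelace formula for a quadrilateral (vertices in order):
Area = (1/2)|sum of (x_i * y_(i+1) - x_(i+1) * y_i)|
Terms: (4*-5 - 6*-4) = 4, (6*-3 - 7*-5) = 17, (7*2 - 2*-3) = 20, (2*-4 - 4*2) = -16
Sum = 25
Area = (1/2)(25) = 25/2

25/2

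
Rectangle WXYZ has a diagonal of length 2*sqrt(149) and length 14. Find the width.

The diagonal of a rectangle forms a right triangle with the two sides.
Rearranging the Pythagorean theorem: missing side = sqrt(d^2 - known^2).
= sqrt(596 - 196) = sqrt(400) = 20.

20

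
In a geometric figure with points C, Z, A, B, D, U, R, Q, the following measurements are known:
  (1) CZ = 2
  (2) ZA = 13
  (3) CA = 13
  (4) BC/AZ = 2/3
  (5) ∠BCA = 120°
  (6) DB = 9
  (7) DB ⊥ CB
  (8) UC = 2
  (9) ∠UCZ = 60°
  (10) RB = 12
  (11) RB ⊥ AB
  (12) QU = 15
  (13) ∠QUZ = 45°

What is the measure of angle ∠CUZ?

Step 1: By the law of cosines on triangle UCZ: UZ² = 2² + 2² − 2·2·2·cos(60°) = 4, so UZ = 2.
Step 2: By the inverse law of cosines on triangle CUZ: cos(∠CUZ) = (2² + 2² − 2²) / (2·2·2) = 4/8 = 0.5, so ∠CUZ = 60°.

Therefore, the measure of angle ∠CUZ = 60°.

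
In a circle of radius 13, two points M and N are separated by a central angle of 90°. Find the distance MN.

Chord = 2(13) sin(45°) = 13*sqrt(2)

13*sqrt(2)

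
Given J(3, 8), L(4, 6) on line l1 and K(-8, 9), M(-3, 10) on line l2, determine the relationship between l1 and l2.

Slope of line 1: m1 = (6 - 8)/(4 - 3) = -2/1 = -2
Slope of line 2: m2 = (10 - 9)/(-3 - -8) = 1/5 = 1/5
m1 != m2 (-2 != 1/5), so not parallel.
m1 * m2 = (-2) * (1/5) = -2/5 != -1, so not perpendicular.
The lines are neither parallel nor perpendicular.

Neither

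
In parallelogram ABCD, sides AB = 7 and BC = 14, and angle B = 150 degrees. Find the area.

Area = 7 * 14 * sin(150°) = 98 * 1/2 = 49

49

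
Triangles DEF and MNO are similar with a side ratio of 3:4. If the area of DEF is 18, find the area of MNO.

The ratio of areas of similar triangles = (side ratio)^2.
Side ratio = 3:4, so area ratio = 9:16.
Area of MNO / Area of DEF = 16/9
Area of MNO = 18 * 16/9 = 32

32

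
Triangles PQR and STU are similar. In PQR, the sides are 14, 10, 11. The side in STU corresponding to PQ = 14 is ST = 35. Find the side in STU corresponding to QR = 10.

Similar triangles have proportional sides. Setting up the proportion:
ST / PQ = TU / QR
35 / 14 = TU / 10
TU = 10 * 35 / 14 = 25.

25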